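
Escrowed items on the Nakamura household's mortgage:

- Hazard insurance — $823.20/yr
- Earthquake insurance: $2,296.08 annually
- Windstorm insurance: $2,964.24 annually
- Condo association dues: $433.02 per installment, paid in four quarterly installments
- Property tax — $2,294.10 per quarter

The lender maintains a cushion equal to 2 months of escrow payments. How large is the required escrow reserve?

Hazard insurance — $823.20
Earthquake insurance — $2,296.08
Windstorm insurance — $2,964.24
Condo association dues — $433.02 × 4 = $1,732.08
Property tax — $2,294.10 × 4 = $9,176.40
Combined annual = $823.20 + $2,296.08 + $2,964.24 + $1,732.08 + $9,176.40 = $16,992.00
Monthly = $16,992.00 / 12 = $1,416.00
Cushion = 2 × $1,416.00 = $2,832.00

$2,832.00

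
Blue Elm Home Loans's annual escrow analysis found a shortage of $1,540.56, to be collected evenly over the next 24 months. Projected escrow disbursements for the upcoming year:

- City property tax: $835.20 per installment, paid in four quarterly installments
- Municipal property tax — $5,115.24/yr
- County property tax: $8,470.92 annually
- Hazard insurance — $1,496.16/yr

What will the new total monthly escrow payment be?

City property tax: $835.20 × 4 = $3,340.80
Municipal property tax: $5,115.24
County property tax: $8,470.92
Hazard insurance: $1,496.16
Annual escrow total = $3,340.80 + $5,115.24 + $8,470.92 + $1,496.16 = $18,423.12
Monthly escrow = $18,423.12 / 12 = $1,535.26
Shortage per month = $1,540.56 / 24 = $64.19
Adjusted monthly = $1,535.26 + $64.19 = $1,599.45

$1,599.45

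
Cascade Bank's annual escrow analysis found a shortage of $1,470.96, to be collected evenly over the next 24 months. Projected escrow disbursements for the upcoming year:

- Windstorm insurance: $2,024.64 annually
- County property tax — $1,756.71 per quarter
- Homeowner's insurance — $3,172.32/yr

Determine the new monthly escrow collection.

$1,079.94

Windstorm insurance = $2,024.64 per year
County property tax = $1,756.71 × 4 = $7,026.84 per year
Homeowner's insurance = $3,172.32 per year
Total per year = $2,024.64 + $7,026.84 + $3,172.32 = $12,223.80
Monthly escrow = $12,223.80 ÷ 12 = $1,018.65
Shortage per month = $1,470.96 / 24 = $61.29
Adjusted monthly = $1,018.65 + $61.29 = $1,079.94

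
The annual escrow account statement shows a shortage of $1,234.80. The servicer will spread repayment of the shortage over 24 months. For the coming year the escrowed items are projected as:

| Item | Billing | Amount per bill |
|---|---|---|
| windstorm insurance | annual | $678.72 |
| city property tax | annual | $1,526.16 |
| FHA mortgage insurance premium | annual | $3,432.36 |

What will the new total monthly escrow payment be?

Windstorm insurance = $678.72
City property tax = $1,526.16
FHA mortgage insurance premium = $3,432.36
Total per year = $678.72 + $1,526.16 + $3,432.36 = $5,637.24
Per month = $5,637.24 ÷ 12 = $469.77
Shortage spread = $1,234.80 ÷ 24 = $51.45/mo
Adjusted monthly = $469.77 + $51.45 = $521.22

$521.22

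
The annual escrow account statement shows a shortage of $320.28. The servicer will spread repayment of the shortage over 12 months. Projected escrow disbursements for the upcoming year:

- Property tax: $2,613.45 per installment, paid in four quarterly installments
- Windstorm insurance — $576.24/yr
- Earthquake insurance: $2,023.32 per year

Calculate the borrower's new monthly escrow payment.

$1,114.47

Property tax: $2,613.45 × 4 = $10,453.80
Windstorm insurance: $576.24
Earthquake insurance: $2,023.32
Annual escrow total = $10,453.80 + $576.24 + $2,023.32 = $13,053.36
Per month = $13,053.36 ÷ 12 = $1,087.78
Shortage spread = $320.28 / 12 = $26.69/mo
New monthly escrow = $1,087.78 + $26.69 = $1,114.47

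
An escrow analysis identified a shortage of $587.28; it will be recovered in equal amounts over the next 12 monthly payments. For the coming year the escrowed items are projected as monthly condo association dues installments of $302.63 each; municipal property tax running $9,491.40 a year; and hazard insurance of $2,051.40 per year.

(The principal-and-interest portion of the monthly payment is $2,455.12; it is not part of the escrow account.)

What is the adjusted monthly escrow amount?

Condo association dues — $302.63 × 12 = $3,631.56 per year
Municipal property tax — $9,491.40 per year
Hazard insurance — $2,051.40 per year
Annual escrow total = $15,174.36
Base monthly escrow = $15,174.36 / 12 = $1,264.53
Monthly shortage recovery: $587.28 ÷ 12 = $48.94
Adjusted monthly = $1,264.53 + $48.94 = $1,313.47

$1,313.47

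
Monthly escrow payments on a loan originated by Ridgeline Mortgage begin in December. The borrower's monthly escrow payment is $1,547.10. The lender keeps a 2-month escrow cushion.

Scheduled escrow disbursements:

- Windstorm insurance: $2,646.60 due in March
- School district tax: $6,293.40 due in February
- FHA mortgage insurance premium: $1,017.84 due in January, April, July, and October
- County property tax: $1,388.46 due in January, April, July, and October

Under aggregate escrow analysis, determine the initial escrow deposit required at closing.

$9,111.30

Cushion = 2 × $1,547.10 = $3,094.20
Trial balance (start $0, +$1,547.10 each month, − disbursements):
  Dec: +$1,547.10 → $1,547.10
  Jan: +$1,547.10 − $2,406.30 → $687.90
  Feb: +$1,547.10 − $6,293.40 → -$4,058.40
  Mar: +$1,547.10 − $2,646.60 → -$5,157.90
  Apr: +$1,547.10 − $2,406.30 → -$6,017.10
  May: +$1,547.10 → -$4,470.00
  Jun: +$1,547.10 → -$2,922.90
  Jul: +$1,547.10 − $2,406.30 → -$3,782.10
  Aug: +$1,547.10 → -$2,235.00
  Sep: +$1,547.10 → -$687.90
  Oct: +$1,547.10 − $2,406.30 → -$1,547.10
  Nov: +$1,547.10 → $0.00
Lowest trial balance = -$6,017.10 (Apr)
Initial deposit = cushion − low point = $3,094.20 − (-$6,017.10) = $9,111.30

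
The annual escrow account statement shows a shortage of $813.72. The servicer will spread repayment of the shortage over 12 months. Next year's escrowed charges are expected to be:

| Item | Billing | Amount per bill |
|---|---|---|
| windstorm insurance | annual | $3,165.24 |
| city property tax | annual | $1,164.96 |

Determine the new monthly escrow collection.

Windstorm insurance — $3,165.24 per year
City property tax — $1,164.96 per year
Total annual escrow = $3,165.24 + $1,164.96 = $4,330.20
Base monthly escrow = $4,330.20 ÷ 12 = $360.85
Monthly shortage recovery: $813.72 ÷ 12 = $67.81
New monthly escrow = $360.85 + $67.81 = $428.66

$428.66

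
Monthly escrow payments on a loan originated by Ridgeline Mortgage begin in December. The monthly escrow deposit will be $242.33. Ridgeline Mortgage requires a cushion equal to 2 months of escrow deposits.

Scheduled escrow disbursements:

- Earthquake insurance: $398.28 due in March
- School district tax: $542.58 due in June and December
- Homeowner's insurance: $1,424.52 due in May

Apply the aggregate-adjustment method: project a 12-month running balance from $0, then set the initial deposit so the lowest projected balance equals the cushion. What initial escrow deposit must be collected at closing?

Cushion = 2 × $242.33 = $484.66
Trial balance (start $0, +$242.33 each month, − disbursements):
  Dec: +$242.33 − $542.58 → -$300.25
  Jan: +$242.33 → -$57.92
  Feb: +$242.33 → $184.41
  Mar: +$242.33 − $398.28 → $28.46
  Apr: +$242.33 → $270.79
  May: +$242.33 − $1,424.52 → -$911.40
  Jun: +$242.33 − $542.58 → -$1,211.65
  Jul: +$242.33 → -$969.32
  Aug: +$242.33 → -$726.99
  Sep: +$242.33 → -$484.66
  Oct: +$242.33 → -$242.33
  Nov: +$242.33 → $0.00
Lowest trial balance = -$1,211.65 (Jun)
Initial deposit = cushion − low point = $484.66 − (-$1,211.65) = $1,696.31

$1,696.31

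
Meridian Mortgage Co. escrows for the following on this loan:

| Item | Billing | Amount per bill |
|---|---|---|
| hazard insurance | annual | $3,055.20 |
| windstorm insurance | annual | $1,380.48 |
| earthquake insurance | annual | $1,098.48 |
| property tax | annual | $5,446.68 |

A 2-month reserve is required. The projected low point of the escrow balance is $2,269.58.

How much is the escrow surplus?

$439.44

Hazard insurance = $3,055.20 annually
Windstorm insurance = $1,380.48 annually
Earthquake insurance = $1,098.48 annually
Property tax = $5,446.68 annually
Total per year = $3,055.20 + $1,380.48 + $1,098.48 + $5,446.68 = $10,980.84
Base monthly escrow = $10,980.84 ÷ 12 = $915.07
Cushion = 2 × $915.07 = $1,830.14
Excess over cushion: $2,269.58 − $1,830.14 = $439.44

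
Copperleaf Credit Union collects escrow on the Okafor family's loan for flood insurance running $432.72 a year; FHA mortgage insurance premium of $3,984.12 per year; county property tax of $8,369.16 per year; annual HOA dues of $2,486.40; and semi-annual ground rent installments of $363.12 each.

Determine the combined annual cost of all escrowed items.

$15,998.64

Flood insurance — $432.72
FHA mortgage insurance premium — $3,984.12
County property tax — $8,369.16
HOA dues — $2,486.40
Ground rent — $363.12 × 2 = $726.24
Total per year = $432.72 + $3,984.12 + $8,369.16 + $2,486.40 + $726.24 = $15,998.64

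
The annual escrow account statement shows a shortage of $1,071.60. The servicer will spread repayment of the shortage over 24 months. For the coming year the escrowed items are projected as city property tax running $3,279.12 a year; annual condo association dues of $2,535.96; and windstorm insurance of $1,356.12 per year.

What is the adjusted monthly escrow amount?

City property tax: $3,279.12 per year
Condo association dues: $2,535.96 per year
Windstorm insurance: $1,356.12 per year
Total annual escrow = $7,171.20
Per month = $7,171.20 / 12 = $597.60
Monthly shortage recovery: $1,071.60 / 24 = $44.65
New monthly escrow = $597.60 + $44.65 = $642.25

$642.25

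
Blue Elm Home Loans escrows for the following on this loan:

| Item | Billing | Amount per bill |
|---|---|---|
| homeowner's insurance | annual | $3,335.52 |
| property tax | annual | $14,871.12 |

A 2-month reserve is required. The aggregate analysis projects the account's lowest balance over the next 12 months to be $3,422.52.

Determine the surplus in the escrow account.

$388.08

Homeowner's insurance — $3,335.52/yr
Property tax — $14,871.12/yr
Total annual escrow = $3,335.52 + $14,871.12 = $18,206.64
Monthly = $18,206.64 / 12 = $1,517.22
Cushion = 2 × $1,517.22 = $3,034.44
Surplus = $3,422.52 − $3,034.44 = $388.08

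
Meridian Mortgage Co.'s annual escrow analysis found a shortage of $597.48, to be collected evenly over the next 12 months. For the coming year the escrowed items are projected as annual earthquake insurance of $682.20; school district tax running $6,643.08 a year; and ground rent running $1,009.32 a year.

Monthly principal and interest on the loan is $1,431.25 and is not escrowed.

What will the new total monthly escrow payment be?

Earthquake insurance = $682.20 per year
School district tax = $6,643.08 per year
Ground rent = $1,009.32 per year
Combined annual = $8,334.60
Monthly = $8,334.60 / 12 = $694.55
Shortage per month = $597.48 ÷ 12 = $49.79
Adjusted monthly = $694.55 + $49.79 = $744.34

$744.34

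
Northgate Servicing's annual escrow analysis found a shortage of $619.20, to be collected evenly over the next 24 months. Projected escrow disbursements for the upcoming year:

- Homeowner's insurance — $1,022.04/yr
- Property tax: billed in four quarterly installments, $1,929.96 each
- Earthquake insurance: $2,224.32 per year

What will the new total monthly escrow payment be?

$939.65

Homeowner's insurance = $1,022.04 per year
Property tax = $1,929.96 × 4 = $7,719.84 per year
Earthquake insurance = $2,224.32 per year
Annual escrow total = $1,022.04 + $7,719.84 + $2,224.32 = $10,966.20
Monthly = $10,966.20 / 12 = $913.85
Shortage per month = $619.20 ÷ 24 = $25.80
New monthly escrow = $913.85 + $25.80 = $939.65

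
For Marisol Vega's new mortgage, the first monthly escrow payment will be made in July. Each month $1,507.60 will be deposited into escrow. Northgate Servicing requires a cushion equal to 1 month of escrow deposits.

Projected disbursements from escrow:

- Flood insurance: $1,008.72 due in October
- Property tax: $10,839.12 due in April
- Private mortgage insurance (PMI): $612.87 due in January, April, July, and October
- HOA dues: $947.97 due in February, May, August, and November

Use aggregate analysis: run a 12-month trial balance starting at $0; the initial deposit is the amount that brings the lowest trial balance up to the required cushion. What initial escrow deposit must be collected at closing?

Cushion = 1 × $1,507.60 = $1,507.60
Trial balance (start $0, +$1,507.60 each month, − disbursements):
  Jul: +$1,507.60 − $612.87 → $894.73
  Aug: +$1,507.60 − $947.97 → $1,454.36
  Sep: +$1,507.60 → $2,961.96
  Oct: +$1,507.60 − $1,621.59 → $2,847.97
  Nov: +$1,507.60 − $947.97 → $3,407.60
  Dec: +$1,507.60 → $4,915.20
  Jan: +$1,507.60 − $612.87 → $5,809.93
  Feb: +$1,507.60 − $947.97 → $6,369.56
  Mar: +$1,507.60 → $7,877.16
  Apr: +$1,507.60 − $11,451.99 → -$2,067.23
  May: +$1,507.60 − $947.97 → -$1,507.60
  Jun: +$1,507.60 → $0.00
Lowest trial balance = -$2,067.23 (Apr)
Initial deposit = cushion − low point = $1,507.60 − (-$2,067.23) = $3,574.83

$3,574.83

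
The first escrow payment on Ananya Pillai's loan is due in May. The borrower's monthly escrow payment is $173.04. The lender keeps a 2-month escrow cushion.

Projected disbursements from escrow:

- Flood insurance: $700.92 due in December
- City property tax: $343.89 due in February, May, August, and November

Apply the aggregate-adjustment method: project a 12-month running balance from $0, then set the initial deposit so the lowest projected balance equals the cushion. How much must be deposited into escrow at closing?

$694.35

Cushion = 2 × $173.04 = $346.08
Trial balance (start $0, +$173.04 each month, − disbursements):
  May: +$173.04 − $343.89 → -$170.85
  Jun: +$173.04 → $2.19
  Jul: +$173.04 → $175.23
  Aug: +$173.04 − $343.89 → $4.38
  Sep: +$173.04 → $177.42
  Oct: +$173.04 → $350.46
  Nov: +$173.04 − $343.89 → $179.61
  Dec: +$173.04 − $700.92 → -$348.27
  Jan: +$173.04 → -$175.23
  Feb: +$173.04 − $343.89 → -$346.08
  Mar: +$173.04 → -$173.04
  Apr: +$173.04 → $0.00
Lowest trial balance = -$348.27 (Dec)
Initial deposit = cushion − low point = $346.08 − (-$348.27) = $694.35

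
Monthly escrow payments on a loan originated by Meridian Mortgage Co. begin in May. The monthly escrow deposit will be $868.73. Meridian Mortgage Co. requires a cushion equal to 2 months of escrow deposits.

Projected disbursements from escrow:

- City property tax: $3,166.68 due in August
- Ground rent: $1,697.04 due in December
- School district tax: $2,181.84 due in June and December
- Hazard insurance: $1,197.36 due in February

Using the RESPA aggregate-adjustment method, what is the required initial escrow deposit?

$4,015.02

Cushion = 2 × $868.73 = $1,737.46
Trial balance (start $0, +$868.73 each month, − disbursements):
  May: +$868.73 → $868.73
  Jun: +$868.73 − $2,181.84 → -$444.38
  Jul: +$868.73 → $424.35
  Aug: +$868.73 − $3,166.68 → -$1,873.60
  Sep: +$868.73 → -$1,004.87
  Oct: +$868.73 → -$136.14
  Nov: +$868.73 → $732.59
  Dec: +$868.73 − $3,878.88 → -$2,277.56
  Jan: +$868.73 → -$1,408.83
  Feb: +$868.73 − $1,197.36 → -$1,737.46
  Mar: +$868.73 → -$868.73
  Apr: +$868.73 → $0.00
Lowest trial balance = -$2,277.56 (Dec)
Initial deposit = cushion − low point = $1,737.46 − (-$2,277.56) = $4,015.02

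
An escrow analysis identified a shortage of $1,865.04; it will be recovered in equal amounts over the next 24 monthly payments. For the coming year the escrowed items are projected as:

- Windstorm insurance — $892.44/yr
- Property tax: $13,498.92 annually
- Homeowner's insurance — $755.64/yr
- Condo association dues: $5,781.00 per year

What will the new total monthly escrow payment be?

Windstorm insurance = $892.44/yr
Property tax = $13,498.92/yr
Homeowner's insurance = $755.64/yr
Condo association dues = $5,781.00/yr
Total annual escrow = $892.44 + $13,498.92 + $755.64 + $5,781.00 = $20,928.00
Per month = $20,928.00 / 12 = $1,744.00
Shortage per month = $1,865.04 ÷ 24 = $77.71
New monthly escrow = $1,744.00 + $77.71 = $1,821.71

$1,821.71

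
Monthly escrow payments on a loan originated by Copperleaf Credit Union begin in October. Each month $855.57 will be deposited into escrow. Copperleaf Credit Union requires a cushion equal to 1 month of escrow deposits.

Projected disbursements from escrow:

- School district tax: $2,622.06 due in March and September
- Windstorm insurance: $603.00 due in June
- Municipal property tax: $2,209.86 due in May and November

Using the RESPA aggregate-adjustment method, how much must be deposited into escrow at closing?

Cushion = 1 × $855.57 = $855.57
Trial balance (start $0, +$855.57 each month, − disbursements):
  Oct: +$855.57 → $855.57
  Nov: +$855.57 − $2,209.86 → -$498.72
  Dec: +$855.57 → $356.85
  Jan: +$855.57 → $1,212.42
  Feb: +$855.57 → $2,067.99
  Mar: +$855.57 − $2,622.06 → $301.50
  Apr: +$855.57 → $1,157.07
  May: +$855.57 − $2,209.86 → -$197.22
  Jun: +$855.57 − $603.00 → $55.35
  Jul: +$855.57 → $910.92
  Aug: +$855.57 → $1,766.49
  Sep: +$855.57 − $2,622.06 → $0.00
Lowest trial balance = -$498.72 (Nov)
Initial deposit = cushion − low point = $855.57 − (-$498.72) = $1,354.29

$1,354.29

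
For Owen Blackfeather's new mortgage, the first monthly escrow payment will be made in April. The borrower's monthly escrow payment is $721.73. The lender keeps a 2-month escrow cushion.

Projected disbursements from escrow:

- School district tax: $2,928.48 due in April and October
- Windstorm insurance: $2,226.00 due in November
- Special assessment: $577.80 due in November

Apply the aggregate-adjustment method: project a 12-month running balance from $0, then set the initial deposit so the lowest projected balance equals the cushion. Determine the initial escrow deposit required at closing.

Cushion = 2 × $721.73 = $1,443.46
Trial balance (start $0, +$721.73 each month, − disbursements):
  Apr: +$721.73 − $2,928.48 → -$2,206.75
  May: +$721.73 → -$1,485.02
  Jun: +$721.73 → -$763.29
  Jul: +$721.73 → -$41.56
  Aug: +$721.73 → $680.17
  Sep: +$721.73 → $1,401.90
  Oct: +$721.73 − $2,928.48 → -$804.85
  Nov: +$721.73 − $2,803.80 → -$2,886.92
  Dec: +$721.73 → -$2,165.19
  Jan: +$721.73 → -$1,443.46
  Feb: +$721.73 → -$721.73
  Mar: +$721.73 → $0.00
Lowest trial balance = -$2,886.92 (Nov)
Initial deposit = cushion − low point = $1,443.46 − (-$2,886.92) = $4,330.38

$4,330.38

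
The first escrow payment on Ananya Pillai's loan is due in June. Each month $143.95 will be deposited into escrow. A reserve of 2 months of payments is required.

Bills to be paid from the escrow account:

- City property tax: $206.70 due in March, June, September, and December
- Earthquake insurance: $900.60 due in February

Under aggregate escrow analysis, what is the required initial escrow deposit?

Cushion = 2 × $143.95 = $287.90
Trial balance (start $0, +$143.95 each month, − disbursements):
  Jun: +$143.95 − $206.70 → -$62.75
  Jul: +$143.95 → $81.20
  Aug: +$143.95 → $225.15
  Sep: +$143.95 − $206.70 → $162.40
  Oct: +$143.95 → $306.35
  Nov: +$143.95 → $450.30
  Dec: +$143.95 − $206.70 → $387.55
  Jan: +$143.95 → $531.50
  Feb: +$143.95 − $900.60 → -$225.15
  Mar: +$143.95 − $206.70 → -$287.90
  Apr: +$143.95 → -$143.95
  May: +$143.95 → $0.00
Lowest trial balance = -$287.90 (Mar)
Initial deposit = cushion − low point = $287.90 − (-$287.90) = $575.80

$575.80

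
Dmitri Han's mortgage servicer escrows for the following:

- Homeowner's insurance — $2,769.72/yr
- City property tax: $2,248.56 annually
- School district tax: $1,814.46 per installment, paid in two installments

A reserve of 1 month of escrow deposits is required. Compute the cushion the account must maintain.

Homeowner's insurance = $2,769.72 per year
City property tax = $2,248.56 per year
School district tax = $1,814.46 × 2 = $3,628.92 per year
Yearly total = $8,647.20
Per month = $8,647.20 ÷ 12 = $720.60
Cushion = 1 × $720.60 = $720.60

$720.60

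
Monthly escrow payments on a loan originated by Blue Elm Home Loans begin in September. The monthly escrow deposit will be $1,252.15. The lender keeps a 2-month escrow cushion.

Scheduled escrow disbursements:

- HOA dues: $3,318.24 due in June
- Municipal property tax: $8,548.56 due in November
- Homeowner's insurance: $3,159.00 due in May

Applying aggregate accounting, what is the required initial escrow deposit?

Cushion = 2 × $1,252.15 = $2,504.30
Trial balance (start $0, +$1,252.15 each month, − disbursements):
  Sep: +$1,252.15 → $1,252.15
  Oct: +$1,252.15 → $2,504.30
  Nov: +$1,252.15 − $8,548.56 → -$4,792.11
  Dec: +$1,252.15 → -$3,539.96
  Jan: +$1,252.15 → -$2,287.81
  Feb: +$1,252.15 → -$1,035.66
  Mar: +$1,252.15 → $216.49
  Apr: +$1,252.15 → $1,468.64
  May: +$1,252.15 − $3,159.00 → -$438.21
  Jun: +$1,252.15 − $3,318.24 → -$2,504.30
  Jul: +$1,252.15 → -$1,252.15
  Aug: +$1,252.15 → $0.00
Lowest trial balance = -$4,792.11 (Nov)
Initial deposit = cushion − low point = $2,504.30 − (-$4,792.11) = $7,296.41

$7,296.41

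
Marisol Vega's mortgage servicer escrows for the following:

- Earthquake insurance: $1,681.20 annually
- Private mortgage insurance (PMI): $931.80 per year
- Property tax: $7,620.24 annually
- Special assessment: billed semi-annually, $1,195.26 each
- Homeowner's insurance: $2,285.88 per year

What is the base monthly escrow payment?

Earthquake insurance: $1,681.20 annually
Private mortgage insurance (PMI): $931.80 annually
Property tax: $7,620.24 annually
Special assessment: $1,195.26 × 2 = $2,390.52 annually
Homeowner's insurance: $2,285.88 annually
Yearly total = $1,681.20 + $931.80 + $7,620.24 + $2,390.52 + $2,285.88 = $14,909.64
Monthly = $14,909.64 / 12 = $1,242.47

$1,242.47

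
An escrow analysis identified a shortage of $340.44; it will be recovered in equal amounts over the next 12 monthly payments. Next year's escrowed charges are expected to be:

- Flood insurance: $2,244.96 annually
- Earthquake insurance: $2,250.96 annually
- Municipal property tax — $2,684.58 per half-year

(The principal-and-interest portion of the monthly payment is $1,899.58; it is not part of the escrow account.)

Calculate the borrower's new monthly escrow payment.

$850.46

Flood insurance = $2,244.96/yr
Earthquake insurance = $2,250.96/yr
Municipal property tax = $2,684.58 × 2 = $5,369.16/yr
Combined annual = $9,865.08
Monthly escrow = $9,865.08 / 12 = $822.09
Shortage spread = $340.44 / 12 = $28.37/mo
New monthly escrow = $822.09 + $28.37 = $850.46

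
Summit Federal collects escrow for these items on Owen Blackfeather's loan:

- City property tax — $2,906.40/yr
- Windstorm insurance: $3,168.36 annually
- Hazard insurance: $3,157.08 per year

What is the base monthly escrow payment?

City property tax — $2,906.40 per year
Windstorm insurance — $3,168.36 per year
Hazard insurance — $3,157.08 per year
Combined annual = $2,906.40 + $3,168.36 + $3,157.08 = $9,231.84
Base monthly escrow = $9,231.84 ÷ 12 = $769.32

$769.32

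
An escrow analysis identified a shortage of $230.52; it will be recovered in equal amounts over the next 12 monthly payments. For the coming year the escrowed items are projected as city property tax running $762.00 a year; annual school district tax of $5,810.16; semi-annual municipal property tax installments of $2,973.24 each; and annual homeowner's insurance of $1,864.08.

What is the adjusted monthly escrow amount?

City property tax: $762.00 annually
School district tax: $5,810.16 annually
Municipal property tax: $2,973.24 × 2 = $5,946.48 annually
Homeowner's insurance: $1,864.08 annually
Yearly total = $14,382.72
Base monthly escrow = $14,382.72 ÷ 12 = $1,198.56
Monthly shortage recovery: $230.52 ÷ 12 = $19.21
Adjusted monthly = $1,198.56 + $19.21 = $1,217.77

$1,217.77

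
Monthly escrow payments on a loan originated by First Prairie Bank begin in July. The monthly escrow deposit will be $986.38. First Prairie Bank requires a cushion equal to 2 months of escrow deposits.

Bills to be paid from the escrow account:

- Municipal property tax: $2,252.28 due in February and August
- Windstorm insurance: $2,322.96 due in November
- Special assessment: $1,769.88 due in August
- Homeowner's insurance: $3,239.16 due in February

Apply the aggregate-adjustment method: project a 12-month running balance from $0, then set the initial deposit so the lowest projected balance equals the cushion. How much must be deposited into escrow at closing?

Cushion = 2 × $986.38 = $1,972.76
Trial balance (start $0, +$986.38 each month, − disbursements):
  Jul: +$986.38 → $986.38
  Aug: +$986.38 − $4,022.16 → -$2,049.40
  Sep: +$986.38 → -$1,063.02
  Oct: +$986.38 → -$76.64
  Nov: +$986.38 − $2,322.96 → -$1,413.22
  Dec: +$986.38 → -$426.84
  Jan: +$986.38 → $559.54
  Feb: +$986.38 − $5,491.44 → -$3,945.52
  Mar: +$986.38 → -$2,959.14
  Apr: +$986.38 → -$1,972.76
  May: +$986.38 → -$986.38
  Jun: +$986.38 → $0.00
Lowest trial balance = -$3,945.52 (Feb)
Initial deposit = cushion − low point = $1,972.76 − (-$3,945.52) = $5,918.28

$5,918.28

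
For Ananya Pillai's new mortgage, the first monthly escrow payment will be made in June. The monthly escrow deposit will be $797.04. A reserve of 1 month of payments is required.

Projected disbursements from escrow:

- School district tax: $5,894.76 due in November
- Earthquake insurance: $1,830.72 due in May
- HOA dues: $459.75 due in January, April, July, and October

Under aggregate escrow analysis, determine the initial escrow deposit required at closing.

Cushion = 1 × $797.04 = $797.04
Trial balance (start $0, +$797.04 each month, − disbursements):
  Jun: +$797.04 → $797.04
  Jul: +$797.04 − $459.75 → $1,134.33
  Aug: +$797.04 → $1,931.37
  Sep: +$797.04 → $2,728.41
  Oct: +$797.04 − $459.75 → $3,065.70
  Nov: +$797.04 − $5,894.76 → -$2,032.02
  Dec: +$797.04 → -$1,234.98
  Jan: +$797.04 − $459.75 → -$897.69
  Feb: +$797.04 → -$100.65
  Mar: +$797.04 → $696.39
  Apr: +$797.04 − $459.75 → $1,033.68
  May: +$797.04 − $1,830.72 → $0.00
Lowest trial balance = -$2,032.02 (Nov)
Initial deposit = cushion − low point = $797.04 − (-$2,032.02) = $2,829.06

$2,829.06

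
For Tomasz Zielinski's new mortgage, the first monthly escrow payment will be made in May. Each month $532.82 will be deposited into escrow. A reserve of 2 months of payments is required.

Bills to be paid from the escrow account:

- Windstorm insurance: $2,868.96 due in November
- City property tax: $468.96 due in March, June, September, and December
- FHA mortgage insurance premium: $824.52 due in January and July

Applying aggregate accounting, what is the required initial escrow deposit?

Cushion = 2 × $532.82 = $1,065.64
Trial balance (start $0, +$532.82 each month, − disbursements):
  May: +$532.82 → $532.82
  Jun: +$532.82 − $468.96 → $596.68
  Jul: +$532.82 − $824.52 → $304.98
  Aug: +$532.82 → $837.80
  Sep: +$532.82 − $468.96 → $901.66
  Oct: +$532.82 → $1,434.48
  Nov: +$532.82 − $2,868.96 → -$901.66
  Dec: +$532.82 − $468.96 → -$837.80
  Jan: +$532.82 − $824.52 → -$1,129.50
  Feb: +$532.82 → -$596.68
  Mar: +$532.82 − $468.96 → -$532.82
  Apr: +$532.82 → $0.00
Lowest trial balance = -$1,129.50 (Jan)
Initial deposit = cushion − low point = $1,065.64 − (-$1,129.50) = $2,195.14

$2,195.14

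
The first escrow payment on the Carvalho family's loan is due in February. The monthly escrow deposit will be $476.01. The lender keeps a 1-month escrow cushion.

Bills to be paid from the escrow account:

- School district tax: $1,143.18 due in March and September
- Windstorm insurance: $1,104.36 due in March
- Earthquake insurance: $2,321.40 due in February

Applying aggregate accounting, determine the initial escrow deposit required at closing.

Cushion = 1 × $476.01 = $476.01
Trial balance (start $0, +$476.01 each month, − disbursements):
  Feb: +$476.01 − $2,321.40 → -$1,845.39
  Mar: +$476.01 − $2,247.54 → -$3,616.92
  Apr: +$476.01 → -$3,140.91
  May: +$476.01 → -$2,664.90
  Jun: +$476.01 → -$2,188.89
  Jul: +$476.01 → -$1,712.88
  Aug: +$476.01 → -$1,236.87
  Sep: +$476.01 − $1,143.18 → -$1,904.04
  Oct: +$476.01 → -$1,428.03
  Nov: +$476.01 → -$952.02
  Dec: +$476.01 → -$476.01
  Jan: +$476.01 → $0.00
Lowest trial balance = -$3,616.92 (Mar)
Initial deposit = cushion − low point = $476.01 − (-$3,616.92) = $4,092.93

$4,092.93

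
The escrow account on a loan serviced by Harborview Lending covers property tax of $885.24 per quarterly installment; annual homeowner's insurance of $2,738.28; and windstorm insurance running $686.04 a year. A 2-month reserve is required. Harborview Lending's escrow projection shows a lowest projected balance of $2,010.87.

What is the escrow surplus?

Property tax: $885.24 × 4 = $3,540.96
Homeowner's insurance: $2,738.28
Windstorm insurance: $686.04
Total per year = $3,540.96 + $2,738.28 + $686.04 = $6,965.28
Monthly escrow = $6,965.28 / 12 = $580.44
Required cushion = 2 × $580.44 = $1,160.88
Excess over cushion: $2,010.87 − $1,160.88 = $849.99

$849.99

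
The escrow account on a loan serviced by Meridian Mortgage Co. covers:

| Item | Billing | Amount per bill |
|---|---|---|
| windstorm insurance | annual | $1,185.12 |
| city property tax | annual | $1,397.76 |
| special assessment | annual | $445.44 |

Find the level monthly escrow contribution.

Windstorm insurance: $1,185.12 per year
City property tax: $1,397.76 per year
Special assessment: $445.44 per year
Total annual escrow = $3,028.32
Monthly = $3,028.32 / 12 = $252.36

$252.36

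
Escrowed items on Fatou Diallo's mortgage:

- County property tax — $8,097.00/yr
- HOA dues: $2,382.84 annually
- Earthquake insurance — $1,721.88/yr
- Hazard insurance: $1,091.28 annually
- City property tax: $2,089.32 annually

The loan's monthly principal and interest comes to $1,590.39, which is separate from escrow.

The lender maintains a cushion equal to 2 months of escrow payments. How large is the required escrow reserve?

County property tax = $8,097.00 per year
HOA dues = $2,382.84 per year
Earthquake insurance = $1,721.88 per year
Hazard insurance = $1,091.28 per year
City property tax = $2,089.32 per year
Total annual escrow = $8,097.00 + $2,382.84 + $1,721.88 + $1,091.28 + $2,089.32 = $15,382.32
Monthly escrow = $15,382.32 ÷ 12 = $1,281.86
Required cushion = 2 × $1,281.86 = $2,563.72

$2,563.72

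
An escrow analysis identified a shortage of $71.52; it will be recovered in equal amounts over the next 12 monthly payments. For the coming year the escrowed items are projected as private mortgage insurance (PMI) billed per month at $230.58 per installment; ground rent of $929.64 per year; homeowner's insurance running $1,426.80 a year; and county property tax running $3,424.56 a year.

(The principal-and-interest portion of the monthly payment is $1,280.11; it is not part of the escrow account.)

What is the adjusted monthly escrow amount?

$718.29

Private mortgage insurance (PMI) — $230.58 × 12 = $2,766.96/yr
Ground rent — $929.64/yr
Homeowner's insurance — $1,426.80/yr
County property tax — $3,424.56/yr
Total per year = $8,547.96
Base monthly escrow = $8,547.96 / 12 = $712.33
Monthly shortage recovery: $71.52 / 12 = $5.96
New monthly escrow = $712.33 + $5.96 = $718.29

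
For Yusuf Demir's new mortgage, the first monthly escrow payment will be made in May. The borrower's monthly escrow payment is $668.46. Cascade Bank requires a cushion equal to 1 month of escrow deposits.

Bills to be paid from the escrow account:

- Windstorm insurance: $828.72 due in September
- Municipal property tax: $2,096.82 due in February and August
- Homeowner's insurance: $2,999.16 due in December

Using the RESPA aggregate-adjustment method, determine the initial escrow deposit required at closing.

Cushion = 1 × $668.46 = $668.46
Trial balance (start $0, +$668.46 each month, − disbursements):
  May: +$668.46 → $668.46
  Jun: +$668.46 → $1,336.92
  Jul: +$668.46 → $2,005.38
  Aug: +$668.46 − $2,096.82 → $577.02
  Sep: +$668.46 − $828.72 → $416.76
  Oct: +$668.46 → $1,085.22
  Nov: +$668.46 → $1,753.68
  Dec: +$668.46 − $2,999.16 → -$577.02
  Jan: +$668.46 → $91.44
  Feb: +$668.46 − $2,096.82 → -$1,336.92
  Mar: +$668.46 → -$668.46
  Apr: +$668.46 → $0.00
Lowest trial balance = -$1,336.92 (Feb)
Initial deposit = cushion − low point = $668.46 − (-$1,336.92) = $2,005.38

$2,005.38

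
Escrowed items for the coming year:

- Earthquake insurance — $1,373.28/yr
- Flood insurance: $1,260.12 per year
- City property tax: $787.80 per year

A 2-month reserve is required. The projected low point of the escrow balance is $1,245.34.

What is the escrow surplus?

$675.14

Earthquake insurance: $1,373.28
Flood insurance: $1,260.12
City property tax: $787.80
Annual escrow total = $1,373.28 + $1,260.12 + $787.80 = $3,421.20
Monthly escrow = $3,421.20 ÷ 12 = $285.10
Required cushion = 2 × $285.10 = $570.20
Excess over cushion: $1,245.34 − $570.20 = $675.14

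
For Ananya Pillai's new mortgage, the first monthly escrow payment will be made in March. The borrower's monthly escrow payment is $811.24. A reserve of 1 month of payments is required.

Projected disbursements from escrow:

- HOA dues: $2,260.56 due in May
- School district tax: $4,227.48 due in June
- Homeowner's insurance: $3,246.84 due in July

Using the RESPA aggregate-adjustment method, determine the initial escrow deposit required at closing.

Cushion = 1 × $811.24 = $811.24
Trial balance (start $0, +$811.24 each month, − disbursements):
  Mar: +$811.24 → $811.24
  Apr: +$811.24 → $1,622.48
  May: +$811.24 − $2,260.56 → $173.16
  Jun: +$811.24 − $4,227.48 → -$3,243.08
  Jul: +$811.24 − $3,246.84 → -$5,678.68
  Aug: +$811.24 → -$4,867.44
  Sep: +$811.24 → -$4,056.20
  Oct: +$811.24 → -$3,244.96
  Nov: +$811.24 → -$2,433.72
  Dec: +$811.24 → -$1,622.48
  Jan: +$811.24 → -$811.24
  Feb: +$811.24 → $0.00
Lowest trial balance = -$5,678.68 (Jul)
Initial deposit = cushion − low point = $811.24 − (-$5,678.68) = $6,489.92

$6,489.92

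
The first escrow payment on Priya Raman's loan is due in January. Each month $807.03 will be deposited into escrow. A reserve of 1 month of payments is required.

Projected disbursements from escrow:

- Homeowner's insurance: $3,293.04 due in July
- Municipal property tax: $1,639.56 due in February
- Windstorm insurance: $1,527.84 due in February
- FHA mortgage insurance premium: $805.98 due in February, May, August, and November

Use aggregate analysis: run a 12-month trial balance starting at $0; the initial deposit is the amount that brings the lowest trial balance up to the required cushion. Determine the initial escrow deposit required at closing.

Cushion = 1 × $807.03 = $807.03
Trial balance (start $0, +$807.03 each month, − disbursements):
  Jan: +$807.03 → $807.03
  Feb: +$807.03 − $3,973.38 → -$2,359.32
  Mar: +$807.03 → -$1,552.29
  Apr: +$807.03 → -$745.26
  May: +$807.03 − $805.98 → -$744.21
  Jun: +$807.03 → $62.82
  Jul: +$807.03 − $3,293.04 → -$2,423.19
  Aug: +$807.03 − $805.98 → -$2,422.14
  Sep: +$807.03 → -$1,615.11
  Oct: +$807.03 → -$808.08
  Nov: +$807.03 − $805.98 → -$807.03
  Dec: +$807.03 → $0.00
Lowest trial balance = -$2,423.19 (Jul)
Initial deposit = cushion − low point = $807.03 − (-$2,423.19) = $3,230.22

$3,230.22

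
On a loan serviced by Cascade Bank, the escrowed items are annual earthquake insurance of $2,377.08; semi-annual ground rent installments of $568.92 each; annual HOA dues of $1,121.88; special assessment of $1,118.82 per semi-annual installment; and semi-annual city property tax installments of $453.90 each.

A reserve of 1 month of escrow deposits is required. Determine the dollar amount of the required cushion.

$648.52

Earthquake insurance: $2,377.08/yr
Ground rent: $568.92 × 2 = $1,137.84/yr
HOA dues: $1,121.88/yr
Special assessment: $1,118.82 × 2 = $2,237.64/yr
City property tax: $453.90 × 2 = $907.80/yr
Combined annual = $2,377.08 + $1,137.84 + $1,121.88 + $2,237.64 + $907.80 = $7,782.24
Monthly escrow = $7,782.24 ÷ 12 = $648.52
Cushion = 1 × $648.52 = $648.52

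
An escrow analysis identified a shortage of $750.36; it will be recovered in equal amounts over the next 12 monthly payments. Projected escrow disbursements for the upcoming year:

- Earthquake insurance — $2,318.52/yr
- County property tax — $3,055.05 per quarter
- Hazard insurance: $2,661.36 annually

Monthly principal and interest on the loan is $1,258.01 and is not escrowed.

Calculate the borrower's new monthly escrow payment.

Earthquake insurance — $2,318.52 per year
County property tax — $3,055.05 × 4 = $12,220.20 per year
Hazard insurance — $2,661.36 per year
Yearly total = $2,318.52 + $12,220.20 + $2,661.36 = $17,200.08
Monthly escrow = $17,200.08 / 12 = $1,433.34
Shortage per month = $750.36 / 12 = $62.53
Adjusted monthly = $1,433.34 + $62.53 = $1,495.87

$1,495.87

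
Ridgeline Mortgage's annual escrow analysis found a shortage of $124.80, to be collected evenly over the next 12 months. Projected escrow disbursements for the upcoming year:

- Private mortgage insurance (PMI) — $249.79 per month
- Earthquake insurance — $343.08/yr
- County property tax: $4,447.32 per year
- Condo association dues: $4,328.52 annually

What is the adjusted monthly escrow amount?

$1,020.10

Private mortgage insurance (PMI): $249.79 × 12 = $2,997.48 annually
Earthquake insurance: $343.08 annually
County property tax: $4,447.32 annually
Condo association dues: $4,328.52 annually
Total annual escrow = $12,116.40
Base monthly escrow = $12,116.40 ÷ 12 = $1,009.70
Shortage spread = $124.80 ÷ 12 = $10.40/mo
New monthly escrow = $1,009.70 + $10.40 = $1,020.10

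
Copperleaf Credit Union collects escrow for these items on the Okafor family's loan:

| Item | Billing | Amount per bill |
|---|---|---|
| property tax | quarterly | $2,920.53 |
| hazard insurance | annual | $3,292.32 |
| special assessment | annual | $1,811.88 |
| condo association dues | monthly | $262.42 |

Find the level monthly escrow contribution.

Property tax = $2,920.53 × 4 = $11,682.12
Hazard insurance = $3,292.32
Special assessment = $1,811.88
Condo association dues = $262.42 × 12 = $3,149.04
Total per year = $19,935.36
Base monthly escrow = $19,935.36 / 12 = $1,661.28

$1,661.28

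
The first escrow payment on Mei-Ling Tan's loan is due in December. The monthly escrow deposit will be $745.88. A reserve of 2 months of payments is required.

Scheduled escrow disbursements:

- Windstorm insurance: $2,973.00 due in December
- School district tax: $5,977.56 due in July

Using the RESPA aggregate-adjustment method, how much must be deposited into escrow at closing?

Cushion = 2 × $745.88 = $1,491.76
Trial balance (start $0, +$745.88 each month, − disbursements):
  Dec: +$745.88 − $2,973.00 → -$2,227.12
  Jan: +$745.88 → -$1,481.24
  Feb: +$745.88 → -$735.36
  Mar: +$745.88 → $10.52
  Apr: +$745.88 → $756.40
  May: +$745.88 → $1,502.28
  Jun: +$745.88 → $2,248.16
  Jul: +$745.88 − $5,977.56 → -$2,983.52
  Aug: +$745.88 → -$2,237.64
  Sep: +$745.88 → -$1,491.76
  Oct: +$745.88 → -$745.88
  Nov: +$745.88 → $0.00
Lowest trial balance = -$2,983.52 (Jul)
Initial deposit = cushion − low point = $1,491.76 − (-$2,983.52) = $4,475.28

$4,475.28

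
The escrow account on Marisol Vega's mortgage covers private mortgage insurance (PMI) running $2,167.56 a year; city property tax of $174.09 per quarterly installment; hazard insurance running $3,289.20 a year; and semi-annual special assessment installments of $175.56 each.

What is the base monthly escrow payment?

$542.02

Private mortgage insurance (PMI): $2,167.56/yr
City property tax: $174.09 × 4 = $696.36/yr
Hazard insurance: $3,289.20/yr
Special assessment: $175.56 × 2 = $351.12/yr
Combined annual = $6,504.24
Per month = $6,504.24 ÷ 12 = $542.02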